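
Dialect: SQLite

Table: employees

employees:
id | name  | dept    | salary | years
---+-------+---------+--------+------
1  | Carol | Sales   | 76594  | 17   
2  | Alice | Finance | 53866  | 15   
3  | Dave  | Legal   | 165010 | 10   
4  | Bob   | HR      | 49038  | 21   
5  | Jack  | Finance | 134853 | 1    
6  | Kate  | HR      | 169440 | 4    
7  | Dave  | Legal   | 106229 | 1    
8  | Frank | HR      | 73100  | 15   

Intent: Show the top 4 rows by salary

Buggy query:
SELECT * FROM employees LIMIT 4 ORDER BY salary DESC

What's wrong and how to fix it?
Bug: ORDER BY cannot follow LIMIT; LIMIT is the final clause

Fix: Sort with ORDER BY, then apply LIMIT

Corrected query:
SELECT * FROM employees ORDER BY salary DESC LIMIT 4

Result:
id | name | dept    | salary | years
---+------+---------+--------+------
6  | Kate | HR      | 169440 | 4    
3  | Dave | Legal   | 165010 | 10   
5  | Jack | Finance | 134853 | 1    
7  | Dave | Legal   | 106229 | 1    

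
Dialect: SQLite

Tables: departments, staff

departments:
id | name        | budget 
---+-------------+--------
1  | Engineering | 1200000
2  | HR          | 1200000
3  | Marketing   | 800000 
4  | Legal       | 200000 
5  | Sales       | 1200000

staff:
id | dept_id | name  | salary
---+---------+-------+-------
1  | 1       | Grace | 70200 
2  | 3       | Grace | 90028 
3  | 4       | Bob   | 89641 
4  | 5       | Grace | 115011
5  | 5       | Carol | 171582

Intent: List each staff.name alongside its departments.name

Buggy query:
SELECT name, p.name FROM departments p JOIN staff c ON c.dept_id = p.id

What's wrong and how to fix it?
Bug: 'name' exists in both joined tables, so the database can't tell which one is meant

Fix: Qualify the column with its table alias (c.name)

Corrected query:
SELECT c.name, p.name FROM departments p JOIN staff c ON c.dept_id = p.id

Result:
name  | name       
------+------------
Grace | Engineering
Grace | Marketing  
Bob   | Legal      
Grace | Sales      
Carol | Sales      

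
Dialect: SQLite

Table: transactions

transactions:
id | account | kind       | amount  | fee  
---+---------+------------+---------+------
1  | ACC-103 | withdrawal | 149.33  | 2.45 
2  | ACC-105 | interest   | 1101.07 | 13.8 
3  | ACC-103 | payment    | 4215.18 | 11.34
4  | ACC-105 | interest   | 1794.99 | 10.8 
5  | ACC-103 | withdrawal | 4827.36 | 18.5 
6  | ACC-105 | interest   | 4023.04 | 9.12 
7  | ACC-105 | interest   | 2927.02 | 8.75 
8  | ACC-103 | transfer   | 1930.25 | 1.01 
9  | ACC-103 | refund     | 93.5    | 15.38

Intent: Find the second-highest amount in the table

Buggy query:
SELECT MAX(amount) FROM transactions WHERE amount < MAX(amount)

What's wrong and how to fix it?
Bug: MAX(amount) on the right of the comparison is an aggregate-in-WHERE error

Fix: Put the inner MAX in a scalar subquery

Corrected query:
SELECT MAX(amount) FROM transactions WHERE amount < (SELECT MAX(amount) FROM transactions)

Result:
MAX(amount)
-----------
4215.18    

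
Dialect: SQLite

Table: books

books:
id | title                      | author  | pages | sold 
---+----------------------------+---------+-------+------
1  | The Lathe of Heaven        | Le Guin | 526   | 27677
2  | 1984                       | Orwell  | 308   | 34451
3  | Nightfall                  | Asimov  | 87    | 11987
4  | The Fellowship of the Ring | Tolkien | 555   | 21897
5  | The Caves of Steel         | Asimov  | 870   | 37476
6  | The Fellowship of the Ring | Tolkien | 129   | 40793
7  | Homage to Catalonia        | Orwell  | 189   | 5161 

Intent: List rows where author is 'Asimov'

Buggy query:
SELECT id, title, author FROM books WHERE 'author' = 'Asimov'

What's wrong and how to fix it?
Bug: 'author' in single quotes is a string literal, not the column; the comparison is literal-vs-literal and never true

Fix: Remove the quotes around the column name (or use double quotes for an identifier)

Corrected query:
SELECT id, title, author FROM books WHERE author = 'Asimov'

Result:
id | title              | author
---+--------------------+-------
3  | Nightfall          | Asimov
5  | The Caves of Steel | Asimov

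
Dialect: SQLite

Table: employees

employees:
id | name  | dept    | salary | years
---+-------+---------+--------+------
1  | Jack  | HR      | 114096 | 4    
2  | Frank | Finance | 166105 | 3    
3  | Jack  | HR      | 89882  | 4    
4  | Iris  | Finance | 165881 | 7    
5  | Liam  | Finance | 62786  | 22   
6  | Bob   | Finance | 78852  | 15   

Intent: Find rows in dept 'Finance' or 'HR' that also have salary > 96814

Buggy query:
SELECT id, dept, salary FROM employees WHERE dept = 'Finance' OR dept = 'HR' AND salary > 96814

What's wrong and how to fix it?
Bug: Without parentheses, AND is evaluated before OR, so the salary filter only applies to the 'HR' branch

Fix: Group the OR with parentheses (or use IN), then AND the threshold

Corrected query:
SELECT id, dept, salary FROM employees WHERE (dept = 'Finance' OR dept = 'HR') AND salary > 96814

Result:
id | dept    | salary
---+---------+-------
1  | HR      | 114096
2  | Finance | 166105
4  | Finance | 165881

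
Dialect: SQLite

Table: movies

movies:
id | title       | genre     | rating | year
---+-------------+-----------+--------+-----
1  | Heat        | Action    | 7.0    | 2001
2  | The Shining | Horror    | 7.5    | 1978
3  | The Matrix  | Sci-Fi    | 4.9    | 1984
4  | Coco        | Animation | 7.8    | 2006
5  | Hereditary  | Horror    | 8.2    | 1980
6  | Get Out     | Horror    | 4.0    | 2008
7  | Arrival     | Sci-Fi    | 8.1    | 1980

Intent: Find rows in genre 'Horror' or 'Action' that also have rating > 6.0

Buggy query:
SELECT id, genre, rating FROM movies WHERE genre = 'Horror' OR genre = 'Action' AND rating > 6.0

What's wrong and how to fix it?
Bug: AND binds tighter than OR, so this parses as genre = 'Horror' OR (genre = 'Action' AND rating > 6.0)

Fix: Add parentheses around the OR so the AND applies to both alternatives

Corrected query:
SELECT id, genre, rating FROM movies WHERE (genre = 'Horror' OR genre = 'Action') AND rating > 6.0

Result:
id | genre  | rating
---+--------+-------
1  | Action | 7     
2  | Horror | 7.5   
5  | Horror | 8.2   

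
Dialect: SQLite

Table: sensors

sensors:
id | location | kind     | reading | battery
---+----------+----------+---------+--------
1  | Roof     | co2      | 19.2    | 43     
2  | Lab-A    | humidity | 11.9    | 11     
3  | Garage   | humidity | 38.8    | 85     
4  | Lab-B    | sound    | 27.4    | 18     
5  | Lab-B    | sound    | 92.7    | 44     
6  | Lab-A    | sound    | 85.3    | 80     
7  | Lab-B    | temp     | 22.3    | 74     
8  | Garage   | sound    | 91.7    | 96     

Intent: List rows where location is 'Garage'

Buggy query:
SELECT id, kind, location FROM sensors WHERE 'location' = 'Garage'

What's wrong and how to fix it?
Bug: 'location' in single quotes is a string literal, not the column; the comparison is literal-vs-literal and never true

Fix: Remove the quotes around the column name (or use double quotes for an identifier)

Corrected query:
SELECT id, kind, location FROM sensors WHERE location = 'Garage'

Result:
id | kind     | location
---+----------+---------
3  | humidity | Garage  
8  | sound    | Garage  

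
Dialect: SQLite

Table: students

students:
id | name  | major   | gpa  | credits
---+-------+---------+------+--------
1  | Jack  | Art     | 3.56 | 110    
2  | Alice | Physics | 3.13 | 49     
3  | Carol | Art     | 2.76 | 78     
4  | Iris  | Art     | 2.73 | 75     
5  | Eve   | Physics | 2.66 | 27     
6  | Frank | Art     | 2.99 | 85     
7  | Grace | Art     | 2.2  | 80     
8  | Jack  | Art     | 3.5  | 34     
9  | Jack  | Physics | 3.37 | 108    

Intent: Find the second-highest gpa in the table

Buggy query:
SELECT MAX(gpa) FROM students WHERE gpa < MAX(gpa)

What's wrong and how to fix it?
Bug: MAX(gpa) on the right of the comparison is an aggregate-in-WHERE error

Fix: Compute the overall MAX in a subquery, then take MAX of rows below it

Corrected query:
SELECT MAX(gpa) FROM students WHERE gpa < (SELECT MAX(gpa) FROM students)

Result:
MAX(gpa)
--------
3.5     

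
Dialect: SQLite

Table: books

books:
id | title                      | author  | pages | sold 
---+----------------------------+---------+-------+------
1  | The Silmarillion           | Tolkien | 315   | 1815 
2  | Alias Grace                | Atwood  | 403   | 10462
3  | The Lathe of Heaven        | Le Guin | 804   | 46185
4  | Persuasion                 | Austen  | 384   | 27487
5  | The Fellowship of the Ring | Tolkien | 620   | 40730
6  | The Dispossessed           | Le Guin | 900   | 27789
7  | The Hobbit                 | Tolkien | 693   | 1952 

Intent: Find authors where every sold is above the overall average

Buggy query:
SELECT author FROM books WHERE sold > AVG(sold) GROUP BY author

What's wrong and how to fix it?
Bug: AVG() is an aggregate; it can't sit directly in WHERE

Fix: Use a subquery for AVG and a HAVING MIN(...) filter so the condition holds for every row in the group

Corrected query:
SELECT author FROM books GROUP BY author HAVING MIN(sold) > (SELECT AVG(sold) FROM books)

Result:
author 
-------
Austen 
Le Guin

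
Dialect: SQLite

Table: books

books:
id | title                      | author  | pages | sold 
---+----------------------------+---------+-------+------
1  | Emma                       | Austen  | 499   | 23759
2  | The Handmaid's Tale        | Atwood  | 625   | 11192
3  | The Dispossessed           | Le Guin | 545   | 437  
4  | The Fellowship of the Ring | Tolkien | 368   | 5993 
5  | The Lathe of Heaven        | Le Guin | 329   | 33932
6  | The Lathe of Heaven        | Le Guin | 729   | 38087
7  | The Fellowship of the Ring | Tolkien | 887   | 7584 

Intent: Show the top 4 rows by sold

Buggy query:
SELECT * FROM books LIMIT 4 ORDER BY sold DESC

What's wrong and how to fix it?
Bug: ORDER BY cannot follow LIMIT; LIMIT is the final clause

Fix: Swap the clauses: ORDER BY first, then LIMIT

Corrected query:
SELECT * FROM books ORDER BY sold DESC LIMIT 4

Result:
id | title               | author  | pages | sold 
---+---------------------+---------+-------+------
6  | The Lathe of Heaven | Le Guin | 729   | 38087
5  | The Lathe of Heaven | Le Guin | 329   | 33932
1  | Emma                | Austen  | 499   | 23759
2  | The Handmaid's Tale | Atwood  | 625   | 11192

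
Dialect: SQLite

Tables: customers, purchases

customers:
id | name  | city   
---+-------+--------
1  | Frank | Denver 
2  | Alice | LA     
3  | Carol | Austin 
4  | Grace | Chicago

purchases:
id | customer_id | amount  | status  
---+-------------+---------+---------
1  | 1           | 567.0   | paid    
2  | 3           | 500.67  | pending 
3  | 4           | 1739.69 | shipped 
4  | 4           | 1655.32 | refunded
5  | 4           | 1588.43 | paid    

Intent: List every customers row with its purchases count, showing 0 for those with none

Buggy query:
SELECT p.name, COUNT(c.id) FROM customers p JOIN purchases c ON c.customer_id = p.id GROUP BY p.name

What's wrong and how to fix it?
Bug: An inner join excludes parents with zero children

Fix: Switch to LEFT JOIN to retain unmatched parent rows

Corrected query:
SELECT p.name, COUNT(c.id) FROM customers p LEFT JOIN purchases c ON c.customer_id = p.id GROUP BY p.name

Result:
name  | COUNT(c.id)
------+------------
Alice | 0          
Carol | 1          
Frank | 1          
Grace | 3          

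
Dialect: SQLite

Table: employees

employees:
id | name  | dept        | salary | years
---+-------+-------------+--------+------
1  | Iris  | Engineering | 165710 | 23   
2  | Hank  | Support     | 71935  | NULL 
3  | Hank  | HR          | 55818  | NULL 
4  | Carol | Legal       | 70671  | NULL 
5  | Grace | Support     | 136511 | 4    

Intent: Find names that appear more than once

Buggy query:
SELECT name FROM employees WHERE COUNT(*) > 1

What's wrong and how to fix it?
Bug: COUNT(*) is an aggregate and cannot be used in WHERE

Fix: GROUP BY name, then filter groups with HAVING COUNT(*) > 1

Corrected query:
SELECT name FROM employees GROUP BY name HAVING COUNT(*) > 1

Result:
name
----
Hank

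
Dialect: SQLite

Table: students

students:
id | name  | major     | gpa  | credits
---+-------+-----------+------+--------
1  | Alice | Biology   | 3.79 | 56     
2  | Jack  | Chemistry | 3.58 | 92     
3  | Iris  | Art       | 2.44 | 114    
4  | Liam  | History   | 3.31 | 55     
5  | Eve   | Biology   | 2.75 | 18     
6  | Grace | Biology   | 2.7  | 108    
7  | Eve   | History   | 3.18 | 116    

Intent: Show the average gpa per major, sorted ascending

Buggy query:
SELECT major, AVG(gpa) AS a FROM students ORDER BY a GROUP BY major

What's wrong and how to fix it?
Bug: ORDER BY appears before GROUP BY; SQL clause order requires GROUP BY first

Fix: Reorder: SELECT … FROM … GROUP BY … ORDER BY …

Corrected query:
SELECT major, AVG(gpa) AS a FROM students GROUP BY major ORDER BY a

Result:
major     | a    
----------+------
Art       | 2.44 
Biology   | 3.08 
History   | 3.245
Chemistry | 3.58 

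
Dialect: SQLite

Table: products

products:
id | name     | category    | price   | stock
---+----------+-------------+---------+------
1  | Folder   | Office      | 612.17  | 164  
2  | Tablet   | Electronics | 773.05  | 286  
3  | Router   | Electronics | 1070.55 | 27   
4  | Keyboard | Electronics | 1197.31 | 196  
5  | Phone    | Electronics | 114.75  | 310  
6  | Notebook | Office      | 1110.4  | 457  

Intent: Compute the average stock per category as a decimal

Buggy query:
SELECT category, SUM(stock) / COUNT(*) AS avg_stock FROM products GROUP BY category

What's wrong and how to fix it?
Bug: Both operands are integers, so '/' performs integer division and truncates

Fix: Cast one side to REAL so the division keeps the fractional part

Corrected query:
SELECT category, SUM(stock) * 1.0 / COUNT(*) AS avg_stock FROM products GROUP BY category

Result:
category    | avg_stock
------------+----------
Electronics | 204.75   
Office      | 310.5    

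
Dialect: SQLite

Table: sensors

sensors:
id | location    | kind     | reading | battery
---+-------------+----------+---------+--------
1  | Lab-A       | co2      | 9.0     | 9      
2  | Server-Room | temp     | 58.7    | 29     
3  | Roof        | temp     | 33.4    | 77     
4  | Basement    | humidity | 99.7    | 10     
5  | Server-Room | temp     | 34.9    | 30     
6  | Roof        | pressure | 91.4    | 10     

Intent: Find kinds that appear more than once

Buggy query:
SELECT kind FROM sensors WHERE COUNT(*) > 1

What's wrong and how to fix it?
Bug: WHERE can't reference COUNT(*); aggregates are computed after WHERE

Fix: GROUP BY kind, then filter groups with HAVING COUNT(*) > 1

Corrected query:
SELECT kind FROM sensors GROUP BY kind HAVING COUNT(*) > 1

Result:
kind
----
temp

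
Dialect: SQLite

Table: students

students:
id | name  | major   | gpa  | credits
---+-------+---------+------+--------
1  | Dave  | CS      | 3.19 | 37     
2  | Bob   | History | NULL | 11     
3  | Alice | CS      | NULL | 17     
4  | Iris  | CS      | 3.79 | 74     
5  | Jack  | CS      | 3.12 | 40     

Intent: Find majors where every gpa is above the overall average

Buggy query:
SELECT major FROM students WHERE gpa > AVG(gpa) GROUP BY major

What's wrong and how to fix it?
Bug: AVG() is an aggregate; it can't sit directly in WHERE

Fix: Use a subquery for AVG and a HAVING MIN(...) filter so the condition holds for every row in the group

Corrected query:
SELECT major FROM students GROUP BY major HAVING MIN(gpa) > (SELECT AVG(gpa) FROM students)

Result:
(no rows)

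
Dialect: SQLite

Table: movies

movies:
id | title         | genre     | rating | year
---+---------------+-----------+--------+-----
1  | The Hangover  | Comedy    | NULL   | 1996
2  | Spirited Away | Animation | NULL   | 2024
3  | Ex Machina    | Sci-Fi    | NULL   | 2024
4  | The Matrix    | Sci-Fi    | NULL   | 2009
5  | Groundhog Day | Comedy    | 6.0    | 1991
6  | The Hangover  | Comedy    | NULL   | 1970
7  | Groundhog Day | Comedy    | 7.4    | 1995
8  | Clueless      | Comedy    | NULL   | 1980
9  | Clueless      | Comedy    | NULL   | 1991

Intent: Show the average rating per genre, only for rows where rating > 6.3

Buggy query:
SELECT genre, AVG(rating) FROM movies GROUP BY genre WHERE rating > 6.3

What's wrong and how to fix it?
Bug: Row-level WHERE must come before GROUP BY in the clause order

Fix: Move the WHERE clause before GROUP BY

Corrected query:
SELECT genre, AVG(rating) FROM movies WHERE rating > 6.3 GROUP BY genre

Result:
genre  | AVG(rating)
-------+------------
Comedy | 7.4        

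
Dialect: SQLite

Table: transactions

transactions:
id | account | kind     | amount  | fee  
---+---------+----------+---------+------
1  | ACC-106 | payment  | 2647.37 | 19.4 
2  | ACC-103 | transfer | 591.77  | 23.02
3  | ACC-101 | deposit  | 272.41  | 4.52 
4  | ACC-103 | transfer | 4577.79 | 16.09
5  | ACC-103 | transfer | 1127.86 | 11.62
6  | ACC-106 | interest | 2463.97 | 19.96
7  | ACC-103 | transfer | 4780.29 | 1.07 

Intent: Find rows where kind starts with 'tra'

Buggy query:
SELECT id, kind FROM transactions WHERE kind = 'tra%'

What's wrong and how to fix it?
Bug: Wildcards only work with LIKE; '=' treats '%' as a literal character

Fix: Replace '=' with LIKE so 'tra%' is treated as a pattern

Corrected query:
SELECT id, kind FROM transactions WHERE kind LIKE 'tra%'

Result:
id | kind    
---+---------
2  | transfer
4  | transfer
5  | transfer
7  | transfer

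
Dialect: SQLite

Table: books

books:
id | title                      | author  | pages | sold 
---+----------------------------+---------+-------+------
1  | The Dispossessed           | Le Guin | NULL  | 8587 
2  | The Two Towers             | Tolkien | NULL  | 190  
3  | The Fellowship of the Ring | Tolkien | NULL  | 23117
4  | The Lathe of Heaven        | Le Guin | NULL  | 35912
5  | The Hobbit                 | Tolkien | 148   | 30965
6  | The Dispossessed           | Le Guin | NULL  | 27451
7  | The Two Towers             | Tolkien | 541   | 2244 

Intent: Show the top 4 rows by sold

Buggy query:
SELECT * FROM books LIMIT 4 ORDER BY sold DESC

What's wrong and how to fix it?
Bug: ORDER BY cannot follow LIMIT; LIMIT is the final clause

Fix: Swap the clauses: ORDER BY first, then LIMIT

Corrected query:
SELECT * FROM books ORDER BY sold DESC LIMIT 4

Result:
id | title                      | author  | pages | sold 
---+----------------------------+---------+-------+------
4  | The Lathe of Heaven        | Le Guin | NULL  | 35912
5  | The Hobbit                 | Tolkien | 148   | 30965
6  | The Dispossessed           | Le Guin | NULL  | 27451
3  | The Fellowship of the Ring | Tolkien | NULL  | 23117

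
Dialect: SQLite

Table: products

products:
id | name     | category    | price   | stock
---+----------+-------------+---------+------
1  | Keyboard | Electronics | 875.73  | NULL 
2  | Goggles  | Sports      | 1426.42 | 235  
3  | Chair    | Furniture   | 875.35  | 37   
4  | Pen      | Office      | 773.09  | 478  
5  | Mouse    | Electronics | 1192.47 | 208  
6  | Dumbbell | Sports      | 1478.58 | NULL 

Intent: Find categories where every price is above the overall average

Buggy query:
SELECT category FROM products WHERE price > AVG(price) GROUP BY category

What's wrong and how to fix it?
Bug: AVG() is an aggregate; it can't sit directly in WHERE

Fix: Use a subquery for AVG and a HAVING MIN(...) filter so the condition holds for every row in the group

Corrected query:
SELECT category FROM products GROUP BY category HAVING MIN(price) > (SELECT AVG(price) FROM products)

Result:
category
--------
Sports  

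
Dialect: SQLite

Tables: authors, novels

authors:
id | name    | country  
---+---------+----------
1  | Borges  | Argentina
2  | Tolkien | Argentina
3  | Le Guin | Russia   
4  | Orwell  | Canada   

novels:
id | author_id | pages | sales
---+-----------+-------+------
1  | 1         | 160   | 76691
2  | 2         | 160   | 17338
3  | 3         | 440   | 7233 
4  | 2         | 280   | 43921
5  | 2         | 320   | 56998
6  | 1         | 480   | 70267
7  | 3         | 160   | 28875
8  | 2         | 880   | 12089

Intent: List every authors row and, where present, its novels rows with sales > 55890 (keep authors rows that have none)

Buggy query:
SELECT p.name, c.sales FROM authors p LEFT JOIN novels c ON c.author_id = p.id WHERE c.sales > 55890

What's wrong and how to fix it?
Bug: A WHERE condition on the right-hand table after LEFT JOIN drops unmatched parents

Fix: Move the right-table condition into the ON clause so unmatched parents are kept

Corrected query:
SELECT p.name, c.sales FROM authors p LEFT JOIN novels c ON c.author_id = p.id AND c.sales > 55890

Result:
name    | sales
--------+------
Borges  | 70267
Borges  | 76691
Tolkien | 56998
Le Guin | NULL 
Orwell  | NULL 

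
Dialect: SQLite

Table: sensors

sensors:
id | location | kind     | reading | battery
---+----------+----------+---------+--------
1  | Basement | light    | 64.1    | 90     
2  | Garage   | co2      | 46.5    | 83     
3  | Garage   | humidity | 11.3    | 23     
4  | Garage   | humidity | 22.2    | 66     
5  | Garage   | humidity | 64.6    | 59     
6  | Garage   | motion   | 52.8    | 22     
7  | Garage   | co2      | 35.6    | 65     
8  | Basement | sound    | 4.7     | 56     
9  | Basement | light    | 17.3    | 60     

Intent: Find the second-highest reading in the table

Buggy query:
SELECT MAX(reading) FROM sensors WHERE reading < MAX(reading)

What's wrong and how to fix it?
Bug: MAX(reading) on the right of the comparison is an aggregate-in-WHERE error

Fix: Put the inner MAX in a scalar subquery

Corrected query:
SELECT MAX(reading) FROM sensors WHERE reading < (SELECT MAX(reading) FROM sensors)

Result:
MAX(reading)
------------
64.1        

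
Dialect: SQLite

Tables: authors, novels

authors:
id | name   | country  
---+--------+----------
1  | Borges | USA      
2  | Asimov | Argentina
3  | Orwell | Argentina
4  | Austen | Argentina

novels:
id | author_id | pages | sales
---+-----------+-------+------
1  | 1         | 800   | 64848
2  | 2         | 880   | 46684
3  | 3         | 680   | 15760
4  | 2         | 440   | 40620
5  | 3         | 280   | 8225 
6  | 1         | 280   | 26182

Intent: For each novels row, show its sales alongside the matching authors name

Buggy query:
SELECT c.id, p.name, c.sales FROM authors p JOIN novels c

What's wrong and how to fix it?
Bug: JOIN with no ON clause produces a cartesian product; every novels row pairs with every authors row

Fix: Add ON c.author_id = p.id to the JOIN

Corrected query:
SELECT c.id, p.name, c.sales FROM authors p JOIN novels c ON c.author_id = p.id

Result:
id | name   | sales
---+--------+------
1  | Borges | 64848
2  | Asimov | 46684
3  | Orwell | 15760
4  | Asimov | 40620
5  | Orwell | 8225 
6  | Borges | 26182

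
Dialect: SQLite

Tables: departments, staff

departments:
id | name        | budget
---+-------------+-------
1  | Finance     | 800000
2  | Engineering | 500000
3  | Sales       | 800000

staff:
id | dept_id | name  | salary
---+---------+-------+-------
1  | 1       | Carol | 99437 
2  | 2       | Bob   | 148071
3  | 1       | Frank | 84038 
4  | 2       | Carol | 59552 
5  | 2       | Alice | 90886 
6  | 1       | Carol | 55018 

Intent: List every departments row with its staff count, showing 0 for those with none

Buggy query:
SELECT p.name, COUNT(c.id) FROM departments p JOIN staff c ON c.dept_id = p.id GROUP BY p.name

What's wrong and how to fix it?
Bug: INNER JOIN drops departments rows that have no matching staff rows

Fix: Switch to LEFT JOIN to retain unmatched parent rows

Corrected query:
SELECT p.name, COUNT(c.id) FROM departments p LEFT JOIN staff c ON c.dept_id = p.id GROUP BY p.name

Result:
name        | COUNT(c.id)
------------+------------
Engineering | 3          
Finance     | 3          
Sales       | 0          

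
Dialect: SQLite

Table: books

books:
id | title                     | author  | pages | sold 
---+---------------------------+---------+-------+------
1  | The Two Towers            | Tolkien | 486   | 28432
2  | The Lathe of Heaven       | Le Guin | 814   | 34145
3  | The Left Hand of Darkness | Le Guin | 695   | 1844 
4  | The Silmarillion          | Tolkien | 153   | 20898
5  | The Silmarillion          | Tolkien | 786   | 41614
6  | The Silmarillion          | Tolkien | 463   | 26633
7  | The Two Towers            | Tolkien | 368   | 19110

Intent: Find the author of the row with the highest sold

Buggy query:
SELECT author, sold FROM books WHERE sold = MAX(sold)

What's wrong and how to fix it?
Bug: WHERE is evaluated per row; an aggregate over the whole table isn't defined there

Fix: Wrap MAX in a scalar subquery so WHERE compares against a single value

Corrected query:
SELECT author, sold FROM books WHERE sold = (SELECT MAX(sold) FROM books)

Result:
author  | sold 
--------+------
Tolkien | 41614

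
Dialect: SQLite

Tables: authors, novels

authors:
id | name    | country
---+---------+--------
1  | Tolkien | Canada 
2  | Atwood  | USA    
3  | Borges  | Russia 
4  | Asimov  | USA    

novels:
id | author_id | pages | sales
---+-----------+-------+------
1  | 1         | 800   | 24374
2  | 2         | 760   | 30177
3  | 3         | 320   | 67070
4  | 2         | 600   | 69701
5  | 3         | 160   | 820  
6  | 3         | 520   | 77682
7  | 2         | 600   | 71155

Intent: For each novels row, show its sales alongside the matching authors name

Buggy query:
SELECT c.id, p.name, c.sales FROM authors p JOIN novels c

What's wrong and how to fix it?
Bug: JOIN with no ON clause produces a cartesian product; every novels row pairs with every authors row

Fix: Add ON c.author_id = p.id to the JOIN

Corrected query:
SELECT c.id, p.name, c.sales FROM authors p JOIN novels c ON c.author_id = p.id

Result:
id | name    | sales
---+---------+------
1  | Tolkien | 24374
2  | Atwood  | 30177
3  | Borges  | 67070
4  | Atwood  | 69701
5  | Borges  | 820  
6  | Borges  | 77682
7  | Atwood  | 71155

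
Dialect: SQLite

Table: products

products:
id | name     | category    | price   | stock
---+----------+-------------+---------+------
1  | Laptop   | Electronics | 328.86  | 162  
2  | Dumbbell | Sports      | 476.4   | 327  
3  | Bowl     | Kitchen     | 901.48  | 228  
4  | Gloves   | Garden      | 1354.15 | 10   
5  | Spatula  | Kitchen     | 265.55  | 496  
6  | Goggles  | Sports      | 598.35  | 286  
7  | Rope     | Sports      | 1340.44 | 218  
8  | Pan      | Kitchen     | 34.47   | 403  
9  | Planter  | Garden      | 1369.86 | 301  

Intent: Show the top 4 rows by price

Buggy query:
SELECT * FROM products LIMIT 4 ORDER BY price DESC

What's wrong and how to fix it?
Bug: LIMIT must come after ORDER BY

Fix: Swap the clauses: ORDER BY first, then LIMIT

Corrected query:
SELECT * FROM products ORDER BY price DESC LIMIT 4

Result:
id | name    | category | price   | stock
---+---------+----------+---------+------
9  | Planter | Garden   | 1369.86 | 301  
4  | Gloves  | Garden   | 1354.15 | 10   
7  | Rope    | Sports   | 1340.44 | 218  
3  | Bowl    | Kitchen  | 901.48  | 228  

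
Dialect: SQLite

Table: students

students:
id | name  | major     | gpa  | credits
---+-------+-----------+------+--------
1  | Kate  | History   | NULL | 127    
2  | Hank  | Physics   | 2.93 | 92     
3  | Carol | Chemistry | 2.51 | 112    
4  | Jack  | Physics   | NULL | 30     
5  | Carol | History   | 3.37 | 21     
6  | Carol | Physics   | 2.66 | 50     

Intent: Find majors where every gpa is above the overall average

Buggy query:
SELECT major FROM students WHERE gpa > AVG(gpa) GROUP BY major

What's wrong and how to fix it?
Bug: WHERE evaluates per row before aggregation, so AVG() is unavailable

Fix: Use a subquery for AVG and a HAVING MIN(...) filter so the condition holds for every row in the group

Corrected query:
SELECT major FROM students GROUP BY major HAVING MIN(gpa) > (SELECT AVG(gpa) FROM students)

Result:
major  
-------
History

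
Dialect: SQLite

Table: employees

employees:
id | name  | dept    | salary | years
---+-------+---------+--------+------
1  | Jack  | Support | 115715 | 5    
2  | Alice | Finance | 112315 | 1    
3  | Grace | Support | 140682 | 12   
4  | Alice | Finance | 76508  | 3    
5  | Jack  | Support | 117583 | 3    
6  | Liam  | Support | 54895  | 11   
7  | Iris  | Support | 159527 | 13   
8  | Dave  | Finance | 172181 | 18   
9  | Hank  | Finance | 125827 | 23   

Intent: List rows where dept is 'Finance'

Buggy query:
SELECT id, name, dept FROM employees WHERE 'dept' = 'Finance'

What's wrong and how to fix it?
Bug: 'dept' in single quotes is a string literal, not the column; the comparison is literal-vs-literal and never true

Fix: Reference the column as dept without single quotes

Corrected query:
SELECT id, name, dept FROM employees WHERE dept = 'Finance'

Result:
id | name  | dept   
---+-------+--------
2  | Alice | Finance
4  | Alice | Finance
8  | Dave  | Finance
9  | Hank  | Finance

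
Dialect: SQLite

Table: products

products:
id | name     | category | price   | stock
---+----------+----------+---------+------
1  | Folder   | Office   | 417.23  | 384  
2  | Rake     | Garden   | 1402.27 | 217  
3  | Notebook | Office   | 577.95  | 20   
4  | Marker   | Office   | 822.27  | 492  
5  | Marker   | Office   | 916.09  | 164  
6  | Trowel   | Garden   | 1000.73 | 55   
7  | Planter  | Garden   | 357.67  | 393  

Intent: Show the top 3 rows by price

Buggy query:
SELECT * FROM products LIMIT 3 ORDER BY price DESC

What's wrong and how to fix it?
Bug: LIMIT must come after ORDER BY

Fix: Sort with ORDER BY, then apply LIMIT

Corrected query:
SELECT * FROM products ORDER BY price DESC LIMIT 3

Result:
id | name   | category | price   | stock
---+--------+----------+---------+------
2  | Rake   | Garden   | 1402.27 | 217  
6  | Trowel | Garden   | 1000.73 | 55   
5  | Marker | Office   | 916.09  | 164  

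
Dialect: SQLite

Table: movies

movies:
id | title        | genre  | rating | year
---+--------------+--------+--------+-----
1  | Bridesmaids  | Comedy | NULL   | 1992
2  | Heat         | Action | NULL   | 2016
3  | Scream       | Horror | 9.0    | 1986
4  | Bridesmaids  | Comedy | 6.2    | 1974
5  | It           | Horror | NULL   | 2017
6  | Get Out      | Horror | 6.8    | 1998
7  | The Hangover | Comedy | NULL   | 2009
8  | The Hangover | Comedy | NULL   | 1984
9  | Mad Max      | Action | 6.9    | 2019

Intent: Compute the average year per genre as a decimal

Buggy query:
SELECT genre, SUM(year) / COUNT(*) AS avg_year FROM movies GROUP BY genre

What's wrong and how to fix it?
Bug: SUM(year) and COUNT(*) are both integers; the division truncates the fractional part

Fix: Multiply by 1.0 (or CAST to REAL) to force floating-point division

Corrected query:
SELECT genre, SUM(year) * 1.0 / COUNT(*) AS avg_year FROM movies GROUP BY genre

Result:
genre  | avg_year   
-------+------------
Action | 2017.5     
Comedy | 1989.75    
Horror | 2000.333333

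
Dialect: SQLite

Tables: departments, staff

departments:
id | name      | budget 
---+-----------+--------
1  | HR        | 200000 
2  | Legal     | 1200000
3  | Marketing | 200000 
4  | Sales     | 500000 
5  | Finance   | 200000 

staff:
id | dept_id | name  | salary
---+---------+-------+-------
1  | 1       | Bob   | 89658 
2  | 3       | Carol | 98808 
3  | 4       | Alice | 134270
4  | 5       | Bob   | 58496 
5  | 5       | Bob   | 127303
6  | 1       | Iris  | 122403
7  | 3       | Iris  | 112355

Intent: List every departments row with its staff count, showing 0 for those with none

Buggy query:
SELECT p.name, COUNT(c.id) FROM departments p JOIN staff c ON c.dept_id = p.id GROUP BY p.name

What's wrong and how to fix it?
Bug: An inner join excludes parents with zero children

Fix: Switch to LEFT JOIN to retain unmatched parent rows

Corrected query:
SELECT p.name, COUNT(c.id) FROM departments p LEFT JOIN staff c ON c.dept_id = p.id GROUP BY p.name

Result:
name      | COUNT(c.id)
----------+------------
Finance   | 2          
HR        | 2          
Legal     | 0          
Marketing | 2          
Sales     | 1          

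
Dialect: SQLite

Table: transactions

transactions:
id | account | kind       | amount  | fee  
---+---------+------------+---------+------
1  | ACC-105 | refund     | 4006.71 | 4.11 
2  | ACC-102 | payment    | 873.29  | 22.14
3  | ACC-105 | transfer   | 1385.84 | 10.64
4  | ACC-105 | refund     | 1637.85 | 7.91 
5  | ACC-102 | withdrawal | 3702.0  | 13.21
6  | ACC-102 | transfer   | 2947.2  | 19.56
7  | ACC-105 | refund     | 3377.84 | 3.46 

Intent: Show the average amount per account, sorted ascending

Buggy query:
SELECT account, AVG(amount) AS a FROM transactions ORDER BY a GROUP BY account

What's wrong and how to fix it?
Bug: ORDER BY appears before GROUP BY; SQL clause order requires GROUP BY first

Fix: Move ORDER BY to the end, after GROUP BY

Corrected query:
SELECT account, AVG(amount) AS a FROM transactions GROUP BY account ORDER BY a

Result:
account | a          
--------+------------
ACC-102 | 2507.496667
ACC-105 | 2602.06    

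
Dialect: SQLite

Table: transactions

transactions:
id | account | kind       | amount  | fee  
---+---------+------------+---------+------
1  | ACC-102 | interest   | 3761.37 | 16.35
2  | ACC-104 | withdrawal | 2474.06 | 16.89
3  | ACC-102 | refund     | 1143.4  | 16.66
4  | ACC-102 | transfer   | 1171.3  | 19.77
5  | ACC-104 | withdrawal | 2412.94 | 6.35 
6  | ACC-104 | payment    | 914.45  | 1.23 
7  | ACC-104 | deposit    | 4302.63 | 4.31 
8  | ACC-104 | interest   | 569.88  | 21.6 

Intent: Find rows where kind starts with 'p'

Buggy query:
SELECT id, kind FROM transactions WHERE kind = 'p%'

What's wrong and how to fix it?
Bug: '=' compares the literal string including the % character; pattern matching needs LIKE

Fix: Use LIKE for wildcard pattern matching

Corrected query:
SELECT id, kind FROM transactions WHERE kind LIKE 'p%'

Result:
id | kind   
---+--------
6  | payment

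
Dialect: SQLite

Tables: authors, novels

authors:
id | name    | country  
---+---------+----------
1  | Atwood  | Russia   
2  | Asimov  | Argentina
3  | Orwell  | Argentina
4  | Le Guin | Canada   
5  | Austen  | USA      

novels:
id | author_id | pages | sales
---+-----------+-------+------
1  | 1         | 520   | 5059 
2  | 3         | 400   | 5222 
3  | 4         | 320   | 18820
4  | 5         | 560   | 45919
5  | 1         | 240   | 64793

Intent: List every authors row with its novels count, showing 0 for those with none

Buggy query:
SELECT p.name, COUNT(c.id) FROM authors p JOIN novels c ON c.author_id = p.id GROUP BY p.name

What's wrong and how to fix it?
Bug: INNER JOIN drops authors rows that have no matching novels rows

Fix: Use LEFT JOIN so parents without children still appear (COUNT(c.id) gives 0)

Corrected query:
SELECT p.name, COUNT(c.id) FROM authors p LEFT JOIN novels c ON c.author_id = p.id GROUP BY p.name

Result:
name    | COUNT(c.id)
--------+------------
Asimov  | 0          
Atwood  | 2          
Austen  | 1          
Le Guin | 1          
Orwell  | 1          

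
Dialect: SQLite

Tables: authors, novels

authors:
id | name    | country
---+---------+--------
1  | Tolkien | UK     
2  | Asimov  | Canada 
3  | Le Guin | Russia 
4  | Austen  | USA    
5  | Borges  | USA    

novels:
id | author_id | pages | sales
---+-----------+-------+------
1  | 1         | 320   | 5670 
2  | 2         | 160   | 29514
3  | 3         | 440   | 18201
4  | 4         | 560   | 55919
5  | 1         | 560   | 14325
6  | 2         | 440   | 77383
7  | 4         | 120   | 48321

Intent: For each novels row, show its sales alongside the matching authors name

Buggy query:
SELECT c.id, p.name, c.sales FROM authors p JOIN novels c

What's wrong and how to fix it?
Bug: Missing join condition: each novels row is matched to all authors rows instead of just its own

Fix: Add ON c.author_id = p.id to the JOIN

Corrected query:
SELECT c.id, p.name, c.sales FROM authors p JOIN novels c ON c.author_id = p.id

Result:
id | name    | sales
---+---------+------
1  | Tolkien | 5670 
2  | Asimov  | 29514
3  | Le Guin | 18201
4  | Austen  | 55919
5  | Tolkien | 14325
6  | Asimov  | 77383
7  | Austen  | 48321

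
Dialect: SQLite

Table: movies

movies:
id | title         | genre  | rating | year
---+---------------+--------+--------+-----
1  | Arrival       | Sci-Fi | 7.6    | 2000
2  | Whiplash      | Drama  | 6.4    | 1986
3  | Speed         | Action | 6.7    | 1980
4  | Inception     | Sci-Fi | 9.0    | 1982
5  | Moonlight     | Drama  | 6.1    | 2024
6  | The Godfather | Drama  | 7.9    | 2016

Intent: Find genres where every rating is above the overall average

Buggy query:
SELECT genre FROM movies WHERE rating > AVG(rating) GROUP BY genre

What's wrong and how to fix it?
Bug: WHERE evaluates per row before aggregation, so AVG() is unavailable

Fix: Compute the overall average in a scalar subquery and compare each group's MIN against it in HAVING

Corrected query:
SELECT genre FROM movies GROUP BY genre HAVING MIN(rating) > (SELECT AVG(rating) FROM movies)

Result:
genre 
------
Sci-Fi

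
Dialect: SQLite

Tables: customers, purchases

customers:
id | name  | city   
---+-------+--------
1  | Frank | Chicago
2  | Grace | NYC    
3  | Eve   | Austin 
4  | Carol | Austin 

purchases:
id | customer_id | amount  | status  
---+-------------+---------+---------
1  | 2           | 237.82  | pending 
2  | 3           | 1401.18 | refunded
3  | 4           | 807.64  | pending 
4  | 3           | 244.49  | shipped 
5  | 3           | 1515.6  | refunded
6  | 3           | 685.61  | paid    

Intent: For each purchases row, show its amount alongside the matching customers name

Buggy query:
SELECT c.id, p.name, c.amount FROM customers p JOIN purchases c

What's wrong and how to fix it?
Bug: JOIN with no ON clause produces a cartesian product; every purchases row pairs with every customers row

Fix: Add ON c.customer_id = p.id to the JOIN

Corrected query:
SELECT c.id, p.name, c.amount FROM customers p JOIN purchases c ON c.customer_id = p.id

Result:
id | name  | amount 
---+-------+--------
1  | Grace | 237.82 
2  | Eve   | 1401.18
3  | Carol | 807.64 
4  | Eve   | 244.49 
5  | Eve   | 1515.6 
6  | Eve   | 685.61 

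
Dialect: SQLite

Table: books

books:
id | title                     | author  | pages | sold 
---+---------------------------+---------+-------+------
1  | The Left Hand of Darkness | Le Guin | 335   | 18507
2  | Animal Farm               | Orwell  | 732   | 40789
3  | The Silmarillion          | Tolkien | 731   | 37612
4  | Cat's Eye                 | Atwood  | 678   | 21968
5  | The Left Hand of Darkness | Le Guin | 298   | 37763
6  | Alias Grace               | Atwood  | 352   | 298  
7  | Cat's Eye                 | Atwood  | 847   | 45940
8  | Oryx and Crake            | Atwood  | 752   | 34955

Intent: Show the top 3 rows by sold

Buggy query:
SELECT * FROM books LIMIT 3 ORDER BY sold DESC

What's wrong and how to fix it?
Bug: LIMIT must come after ORDER BY

Fix: Sort with ORDER BY, then apply LIMIT

Corrected query:
SELECT * FROM books ORDER BY sold DESC LIMIT 3

Result:
id | title                     | author  | pages | sold 
---+---------------------------+---------+-------+------
7  | Cat's Eye                 | Atwood  | 847   | 45940
2  | Animal Farm               | Orwell  | 732   | 40789
5  | The Left Hand of Darkness | Le Guin | 298   | 37763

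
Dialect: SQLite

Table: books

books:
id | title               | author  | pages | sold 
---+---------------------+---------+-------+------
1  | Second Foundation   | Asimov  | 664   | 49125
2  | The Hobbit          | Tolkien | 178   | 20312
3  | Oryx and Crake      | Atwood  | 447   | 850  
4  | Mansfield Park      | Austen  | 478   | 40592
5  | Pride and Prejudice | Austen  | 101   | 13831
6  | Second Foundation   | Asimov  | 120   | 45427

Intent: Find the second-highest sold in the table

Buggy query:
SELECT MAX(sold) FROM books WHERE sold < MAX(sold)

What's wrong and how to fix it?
Bug: The inner MAX is an aggregate inside WHERE, which is not allowed

Fix: Compute the overall MAX in a subquery, then take MAX of rows below it

Corrected query:
SELECT MAX(sold) FROM books WHERE sold < (SELECT MAX(sold) FROM books)

Result:
MAX(sold)
---------
45427    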